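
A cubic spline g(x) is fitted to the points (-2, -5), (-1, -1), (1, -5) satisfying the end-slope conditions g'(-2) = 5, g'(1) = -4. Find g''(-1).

-6

Let σ_i = g''(x_i). Step sizes h_i = 1, 2; slopes of the chords Δ_i = (y_(i+1) - y_i)/h_i = 4, -2.
  1·σ_0 + 6·σ_1 + 2·σ_2 = 6(Δ_1 - Δ_0) = -36
Clamped end conditions give two more equations: 2h_0·σ_0 + h_0·σ_1 = 6(Δ_0 - g'(-2)) = -6 and h_1·σ_1 + 2h_1·σ_2 = 6(g'(1) - Δ_1) = -12.
Solving the tridiagonal system: σ_0 = 0, σ_1 = -6, σ_2 = 0.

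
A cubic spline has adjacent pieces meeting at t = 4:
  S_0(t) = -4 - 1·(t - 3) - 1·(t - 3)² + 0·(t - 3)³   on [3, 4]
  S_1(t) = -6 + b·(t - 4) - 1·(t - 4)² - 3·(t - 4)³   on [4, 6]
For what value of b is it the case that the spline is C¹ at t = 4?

S_0'(t) = -1 - 2·(t - 3) + 0·(t - 3)², so S_0'(4) = -3. On the right, S_1'(4) = b, so b = -3.

-3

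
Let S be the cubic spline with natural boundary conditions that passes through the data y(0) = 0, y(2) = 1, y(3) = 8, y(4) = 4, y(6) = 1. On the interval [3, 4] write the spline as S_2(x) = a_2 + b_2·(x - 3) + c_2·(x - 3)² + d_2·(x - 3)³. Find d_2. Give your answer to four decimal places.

4.3939

Put M_i = S'' at the i-th knot. Here h = (2, 1, 1, 2) and Δ = (1/2, 7, -4, -3/2), so the interior equations h_(i-1)·M_(i-1) + 2(h_(i-1)+h_i)·M_i + h_i·M_(i+1) = 6(Δ_i − Δ_(i-1)) read
  2·M_0 + 6·M_1 + 1·M_2 = 6(Δ_1 - Δ_0) = 39
  1·M_1 + 4·M_2 + 1·M_3 = 6(Δ_2 - Δ_1) = -66
  1·M_2 + 6·M_3 + 2·M_4 = 6(Δ_3 - Δ_2) = 15
Natural end conditions: M_0 = M_4 = 0.
Solving: M_0 = 0, M_1 = 109/11, M_2 = -225/11, M_3 = 65/11, M_4 = 0.
On [3, 4], with S_2(x) = a_2 + b_2·(x - 3) + c_2·(x - 3)² + d_2·(x - 3)³: c_2 = M_2/2 = -225/22, d_2 = (M_3 - M_2)/(6h_2) = 145/33, b_2 = Δ_2 - h_2(2M_2 + M_3)/6 = 11/6.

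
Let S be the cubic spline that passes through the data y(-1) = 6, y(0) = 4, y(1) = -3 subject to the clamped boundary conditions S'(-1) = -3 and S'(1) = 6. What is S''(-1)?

15

Put M_i = S'' at the i-th knot. Here h = (1, 1) and Δ = (-2, -7), so the interior equations h_(i-1)·M_(i-1) + 2(h_(i-1)+h_i)·M_i + h_i·M_(i+1) = 6(Δ_i − Δ_(i-1)) read
  1·M_0 + 4·M_1 + 1·M_2 = 6(Δ_1 - Δ_0) = -30
Clamped end conditions give two more equations: 2h_0·M_0 + h_0·M_1 = 6(Δ_0 - S'(-1)) = 6 and h_1·M_1 + 2h_1·M_2 = 6(S'(1) - Δ_1) = 78.
Hence M_0 = 15, M_1 = -24, M_2 = 51.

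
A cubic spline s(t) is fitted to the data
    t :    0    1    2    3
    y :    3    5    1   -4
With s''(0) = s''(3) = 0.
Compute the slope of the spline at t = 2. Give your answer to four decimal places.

Let M_i = s''(x_i). Step sizes h_i = 1, 1, 1; slopes of the chords Δ_i = (y_(i+1) - y_i)/h_i = 2, -4, -5.
  1·M_0 + 4·M_1 + 1·M_2 = 6(Δ_1 - Δ_0) = -36
  1·M_1 + 4·M_2 + 1·M_3 = 6(Δ_2 - Δ_1) = -6
Natural end conditions: M_0 = M_3 = 0.
Solving: M_0 = 0, M_1 = -46/5, M_2 = 4/5, M_3 = 0.
On [2, 3], s'(t) = b_2 + 2c_2·(t - 2) + 3d_2·(t - 2)² with b_2 = Δ_2 - h_2(2M_2 + M_3)/6 = -79/15, c_2 = M_2/2 = 2/5, d_2 = (M_3 - M_2)/(6h_2) = -2/15. So s'(2) = -79/15.

-5.2667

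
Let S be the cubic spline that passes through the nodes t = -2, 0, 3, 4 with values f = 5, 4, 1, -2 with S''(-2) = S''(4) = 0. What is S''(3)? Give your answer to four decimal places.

-1.5634

Let M_i = S''(x_i). Step sizes h_i = 2, 3, 1; slopes of the chords Δ_i = (y_(i+1) - y_i)/h_i = -1/2, -1, -3.
  2·M_0 + 10·M_1 + 3·M_2 = 6(Δ_1 - Δ_0) = -3
  3·M_1 + 8·M_2 + 1·M_3 = 6(Δ_2 - Δ_1) = -12
Natural end conditions: M_0 = M_3 = 0.
Hence M_0 = 0, M_1 = 12/71, M_2 = -111/71, M_3 = 0.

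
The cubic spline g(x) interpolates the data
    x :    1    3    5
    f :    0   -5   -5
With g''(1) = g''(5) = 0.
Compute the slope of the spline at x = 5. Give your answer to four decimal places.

Let M_i = g''(x_i). Step sizes h_i = 2, 2; slopes of the chords Δ_i = (y_(i+1) - y_i)/h_i = -5/2, 0.
  2·M_0 + 8·M_1 + 2·M_2 = 6(Δ_1 - Δ_0) = 15
Natural end conditions: M_0 = M_2 = 0.
Hence M_0 = 0, M_1 = 15/8, M_2 = 0.
On [3, 5], g'(x) = b_1 + 2c_1·(x - 3) + 3d_1·(x - 3)² with b_1 = Δ_1 - h_1(2M_1 + M_2)/6 = -5/4, c_1 = M_1/2 = 15/16, d_1 = (M_2 - M_1)/(6h_1) = -5/32. So g'(5) = 5/8.

0.6250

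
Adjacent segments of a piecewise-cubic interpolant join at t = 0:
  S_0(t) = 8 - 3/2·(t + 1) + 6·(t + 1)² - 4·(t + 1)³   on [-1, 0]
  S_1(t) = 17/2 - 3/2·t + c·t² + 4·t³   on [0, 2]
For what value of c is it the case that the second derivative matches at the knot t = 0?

S_0''(t) = 12 - 24·(t + 1), so S_0''(0) = -12. On the right, S_1''(0) = 2c, so c = -6.

-6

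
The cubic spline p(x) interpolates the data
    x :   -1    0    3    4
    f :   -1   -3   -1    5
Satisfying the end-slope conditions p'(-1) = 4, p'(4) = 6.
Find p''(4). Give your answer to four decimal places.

-1.4603

Put m_i = p'' at the i-th knot. Here h = (1, 3, 1) and Δ = (-2, 2/3, 6), so the interior equations h_(i-1)·m_(i-1) + 2(h_(i-1)+h_i)·m_i + h_i·m_(i+1) = 6(Δ_i − Δ_(i-1)) read
  1·m_0 + 8·m_1 + 3·m_2 = 6(Δ_1 - Δ_0) = 16
  3·m_1 + 8·m_2 + 1·m_3 = 6(Δ_2 - Δ_1) = 32
Clamped end conditions give two more equations: 2h_0·m_0 + h_0·m_1 = 6(Δ_0 - p'(-1)) = -36 and h_2·m_2 + 2h_2·m_3 = 6(p'(4) - Δ_2) = 0.
Forward elimination and back-substitution give m_0 = -1240/63, m_1 = 212/63, m_2 = 184/63, m_3 = -92/63.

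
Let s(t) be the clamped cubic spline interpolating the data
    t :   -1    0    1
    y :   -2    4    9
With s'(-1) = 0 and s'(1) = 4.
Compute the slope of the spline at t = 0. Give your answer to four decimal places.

Let M_i = s''(x_i). Step sizes h_i = 1, 1; slopes of the chords Δ_i = (y_(i+1) - y_i)/h_i = 6, 5.
  1·M_0 + 4·M_1 + 1·M_2 = 6(Δ_1 - Δ_0) = -6
Clamped end conditions give two more equations: 2h_0·M_0 + h_0·M_1 = 6(Δ_0 - s'(-1)) = 36 and h_1·M_1 + 2h_1·M_2 = 6(s'(1) - Δ_1) = -6.
Hence M_0 = 43/2, M_1 = -7, M_2 = 1/2.
On [0, 1], s'(t) = b_1 + 2c_1·t + 3d_1·t² with b_1 = Δ_1 - h_1(2M_1 + M_2)/6 = 29/4, c_1 = M_1/2 = -7/2, d_1 = (M_2 - M_1)/(6h_1) = 5/4. So s'(0) = 29/4.

7.2500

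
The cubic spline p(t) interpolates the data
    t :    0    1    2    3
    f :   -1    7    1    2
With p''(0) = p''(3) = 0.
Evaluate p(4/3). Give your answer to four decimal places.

Let M_i = p''(x_i). Step sizes h_i = 1, 1, 1; slopes of the chords Δ_i = (y_(i+1) - y_i)/h_i = 8, -6, 1.
  1·M_0 + 4·M_1 + 1·M_2 = 6(Δ_1 - Δ_0) = -84
  1·M_1 + 4·M_2 + 1·M_3 = 6(Δ_2 - Δ_1) = 42
Natural end conditions: M_0 = M_3 = 0.
Solving: M_0 = 0, M_1 = -126/5, M_2 = 84/5, M_3 = 0.
On [1, 2], p(t) = 7 - 2/5·(t - 1) - 63/5·(t - 1)² + 7·(t - 1)³.
With (t - 1) = 1/3: p(4/3) = 773/135.

5.7259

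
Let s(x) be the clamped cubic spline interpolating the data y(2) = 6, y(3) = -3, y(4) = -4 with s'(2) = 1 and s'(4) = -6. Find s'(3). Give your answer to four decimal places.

-6.2500

Write m_i for s''(x_i). With h_i = 1, 1 and divided differences Δ_i = -9, -1, the continuity of s' gives the tridiagonal system
  1·m_0 + 4·m_1 + 1·m_2 = 6(Δ_1 - Δ_0) = 48
Clamped end conditions give two more equations: 2h_0·m_0 + h_0·m_1 = 6(Δ_0 - s'(2)) = -60 and h_1·m_1 + 2h_1·m_2 = 6(s'(4) - Δ_1) = -30.
Solving: m_0 = -91/2, m_1 = 31, m_2 = -61/2.
On [3, 4], s'(x) = b_1 + 2c_1·(x - 3) + 3d_1·(x - 3)² with b_1 = Δ_1 - h_1(2m_1 + m_2)/6 = -25/4, c_1 = m_1/2 = 31/2, d_1 = (m_2 - m_1)/(6h_1) = -41/4. So s'(3) = -25/4.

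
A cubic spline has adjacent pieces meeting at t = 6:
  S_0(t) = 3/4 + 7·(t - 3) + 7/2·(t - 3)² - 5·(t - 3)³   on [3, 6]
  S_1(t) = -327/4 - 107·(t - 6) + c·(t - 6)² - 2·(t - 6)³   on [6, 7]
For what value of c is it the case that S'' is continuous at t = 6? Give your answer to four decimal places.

-41.5000

S_0''(t) = 7 - 30·(t - 3), so S_0''(6) = -83. On the right, S_1''(6) = 2c, so c = -83/2.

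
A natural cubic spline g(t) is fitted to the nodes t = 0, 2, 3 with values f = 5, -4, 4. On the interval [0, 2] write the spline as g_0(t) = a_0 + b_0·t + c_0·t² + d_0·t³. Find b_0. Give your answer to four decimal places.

Put M_i = g'' at the i-th knot. Here h = (2, 1) and Δ = (-9/2, 8), so the interior equations h_(i-1)·M_(i-1) + 2(h_(i-1)+h_i)·M_i + h_i·M_(i+1) = 6(Δ_i − Δ_(i-1)) read
  2·M_0 + 6·M_1 + 1·M_2 = 6(Δ_1 - Δ_0) = 75
Natural end conditions: M_0 = M_2 = 0.
Hence M_0 = 0, M_1 = 25/2, M_2 = 0.
On [0, 2], with g_0(t) = a_0 + b_0·t + c_0·t² + d_0·t³: c_0 = M_0/2 = 0, d_0 = (M_1 - M_0)/(6h_0) = 25/24, b_0 = Δ_0 - h_0(2M_0 + M_1)/6 = -26/3.

-8.6667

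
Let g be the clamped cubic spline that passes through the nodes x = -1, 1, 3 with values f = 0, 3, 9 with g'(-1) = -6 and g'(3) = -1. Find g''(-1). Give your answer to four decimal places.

With σ_i denoting the second derivative at x_i, h_i = 2, 2, and Δ_i = (y_(i+1) − y_i)/h_i = 3/2, 3:
  2·σ_0 + 8·σ_1 + 2·σ_2 = 6(Δ_1 - Δ_0) = 9
Clamped end conditions give two more equations: 2h_0·σ_0 + h_0·σ_1 = 6(Δ_0 - g'(-1)) = 45 and h_1·σ_1 + 2h_1·σ_2 = 6(g'(3) - Δ_1) = -24.
Solving the tridiagonal system: σ_0 = 91/8, σ_1 = -1/4, σ_2 = -47/8.

11.3750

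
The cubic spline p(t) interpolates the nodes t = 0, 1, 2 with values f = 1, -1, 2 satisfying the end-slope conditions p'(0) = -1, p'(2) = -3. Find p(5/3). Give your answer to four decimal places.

Write M_i for p''(x_i). With h_i = 1, 1 and divided differences Δ_i = -2, 3, the continuity of p' gives the tridiagonal system
  1·M_0 + 4·M_1 + 1·M_2 = 6(Δ_1 - Δ_0) = 30
Clamped end conditions give two more equations: 2h_0·M_0 + h_0·M_1 = 6(Δ_0 - p'(0)) = -6 and h_1·M_1 + 2h_1·M_2 = 6(p'(2) - Δ_1) = -36.
Solving the tridiagonal system: M_0 = -23/2, M_1 = 17, M_2 = -53/2.
On [1, 2], p(t) = -1 + 7/4·(t - 1) + 17/2·(t - 1)² - 29/4·(t - 1)³.
With (t - 1) = 2/3: p(5/3) = 97/54.

1.7963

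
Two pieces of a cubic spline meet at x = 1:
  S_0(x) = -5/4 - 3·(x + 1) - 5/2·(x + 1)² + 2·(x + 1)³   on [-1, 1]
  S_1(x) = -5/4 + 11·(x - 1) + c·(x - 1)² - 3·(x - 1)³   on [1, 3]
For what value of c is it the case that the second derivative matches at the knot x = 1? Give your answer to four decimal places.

S_0''(x) = -5 + 12·(x + 1), so S_0''(1) = 19. On the right, S_1''(1) = 2c, so c = 19/2.

9.5000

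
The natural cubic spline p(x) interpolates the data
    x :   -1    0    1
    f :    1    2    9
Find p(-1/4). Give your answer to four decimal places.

1.2578

Put M_i = p'' at the i-th knot. Here h = (1, 1) and Δ = (1, 7), so the interior equations h_(i-1)·M_(i-1) + 2(h_(i-1)+h_i)·M_i + h_i·M_(i+1) = 6(Δ_i − Δ_(i-1)) read
  1·M_0 + 4·M_1 + 1·M_2 = 6(Δ_1 - Δ_0) = 36
Natural end conditions: M_0 = M_2 = 0.
Forward elimination and back-substitution give M_0 = 0, M_1 = 9, M_2 = 0.
On [-1, 0], p(x) = 1 - 1/2·(x + 1) + 0·(x + 1)² + 3/2·(x + 1)³.
With (x + 1) = 3/4: p(-1/4) = 161/128.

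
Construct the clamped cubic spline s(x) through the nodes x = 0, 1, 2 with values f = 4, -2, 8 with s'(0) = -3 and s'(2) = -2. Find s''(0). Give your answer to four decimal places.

Put M_i = s'' at the i-th knot. Here h = (1, 1) and Δ = (-6, 10), so the interior equations h_(i-1)·M_(i-1) + 2(h_(i-1)+h_i)·M_i + h_i·M_(i+1) = 6(Δ_i − Δ_(i-1)) read
  1·M_0 + 4·M_1 + 1·M_2 = 6(Δ_1 - Δ_0) = 96
Clamped end conditions give two more equations: 2h_0·M_0 + h_0·M_1 = 6(Δ_0 - s'(0)) = -18 and h_1·M_1 + 2h_1·M_2 = 6(s'(2) - Δ_1) = -72.
Forward elimination and back-substitution give M_0 = -65/2, M_1 = 47, M_2 = -119/2.

-32.5000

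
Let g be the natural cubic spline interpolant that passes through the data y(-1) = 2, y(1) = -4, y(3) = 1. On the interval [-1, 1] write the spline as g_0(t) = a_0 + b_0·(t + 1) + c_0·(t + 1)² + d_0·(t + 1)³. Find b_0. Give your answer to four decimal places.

Put m_i = g'' at the i-th knot. Here h = (2, 2) and Δ = (-3, 5/2), so the interior equations h_(i-1)·m_(i-1) + 2(h_(i-1)+h_i)·m_i + h_i·m_(i+1) = 6(Δ_i − Δ_(i-1)) read
  2·m_0 + 8·m_1 + 2·m_2 = 6(Δ_1 - Δ_0) = 33
Natural end conditions: m_0 = m_2 = 0.
Hence m_0 = 0, m_1 = 33/8, m_2 = 0.
On [-1, 1], with g_0(t) = a_0 + b_0·(t + 1) + c_0·(t + 1)² + d_0·(t + 1)³: c_0 = m_0/2 = 0, d_0 = (m_1 - m_0)/(6h_0) = 11/32, b_0 = Δ_0 - h_0(2m_0 + m_1)/6 = -35/8.

-4.3750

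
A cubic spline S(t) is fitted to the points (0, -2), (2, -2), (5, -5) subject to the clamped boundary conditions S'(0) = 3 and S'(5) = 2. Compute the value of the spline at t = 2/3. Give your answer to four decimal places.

-0.8296

With σ_i denoting the second derivative at x_i, h_i = 2, 3, and Δ_i = (y_(i+1) − y_i)/h_i = 0, -1:
  2·σ_0 + 10·σ_1 + 3·σ_2 = 6(Δ_1 - Δ_0) = -6
Clamped end conditions give two more equations: 2h_0·σ_0 + h_0·σ_1 = 6(Δ_0 - S'(0)) = -18 and h_1·σ_1 + 2h_1·σ_2 = 6(S'(5) - Δ_1) = 18.
Solving the tridiagonal system: σ_0 = -41/10, σ_1 = -4/5, σ_2 = 17/5.
On [0, 2], S(t) = -2 + 3·t - 41/20·t² + 11/40·t³.
With t = 2/3: S(2/3) = -112/135.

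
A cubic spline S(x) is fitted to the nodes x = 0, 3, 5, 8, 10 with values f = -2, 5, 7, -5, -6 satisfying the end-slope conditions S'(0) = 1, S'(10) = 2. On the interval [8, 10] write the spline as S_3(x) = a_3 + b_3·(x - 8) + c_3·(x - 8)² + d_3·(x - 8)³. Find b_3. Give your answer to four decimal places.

Let M_i = S''(x_i). Step sizes h_i = 3, 2, 3, 2; slopes of the chords Δ_i = (y_(i+1) - y_i)/h_i = 7/3, 1, -4, -1/2.
  3·M_0 + 10·M_1 + 2·M_2 = 6(Δ_1 - Δ_0) = -8
  2·M_1 + 10·M_2 + 3·M_3 = 6(Δ_2 - Δ_1) = -30
  3·M_2 + 10·M_3 + 2·M_4 = 6(Δ_3 - Δ_2) = 21
Clamped end conditions give two more equations: 2h_0·M_0 + h_0·M_1 = 6(Δ_0 - S'(0)) = 8 and h_3·M_3 + 2h_3·M_4 = 6(S'(10) - Δ_3) = 15.
Solving the tridiagonal system: M_0 = 697/435, M_1 = -78/145, M_2 = -1077/290, M_3 = 397/145, M_4 = 1381/580.
On [8, 10], with S_3(x) = a_3 + b_3·(x - 8) + c_3·(x - 8)² + d_3·(x - 8)³: c_3 = M_3/2 = 397/290, d_3 = (M_4 - M_3)/(6h_3) = -69/2320, b_3 = Δ_3 - h_3(2M_3 + M_4)/6 = -1809/580.

-3.1190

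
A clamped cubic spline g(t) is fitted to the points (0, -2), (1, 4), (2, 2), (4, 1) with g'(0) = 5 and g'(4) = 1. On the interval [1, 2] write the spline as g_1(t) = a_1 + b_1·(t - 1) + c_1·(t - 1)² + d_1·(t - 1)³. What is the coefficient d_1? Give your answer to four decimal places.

Put M_i = g'' at the i-th knot. Here h = (1, 1, 2) and Δ = (6, -2, -1/2), so the interior equations h_(i-1)·M_(i-1) + 2(h_(i-1)+h_i)·M_i + h_i·M_(i+1) = 6(Δ_i − Δ_(i-1)) read
  1·M_0 + 4·M_1 + 1·M_2 = 6(Δ_1 - Δ_0) = -48
  1·M_1 + 6·M_2 + 2·M_3 = 6(Δ_2 - Δ_1) = 9
Clamped end conditions give two more equations: 2h_0·M_0 + h_0·M_1 = 6(Δ_0 - g'(0)) = 6 and h_2·M_2 + 2h_2·M_3 = 6(g'(4) - Δ_2) = 9.
Forward elimination and back-substitution give M_0 = 239/22, M_1 = -173/11, M_2 = 89/22, M_3 = 5/22.
On [1, 2], with g_1(t) = a_1 + b_1·(t - 1) + c_1·(t - 1)² + d_1·(t - 1)³: c_1 = M_1/2 = -173/22, d_1 = (M_2 - M_1)/(6h_1) = 145/44, b_1 = Δ_1 - h_1(2M_1 + M_2)/6 = 113/44.

3.2955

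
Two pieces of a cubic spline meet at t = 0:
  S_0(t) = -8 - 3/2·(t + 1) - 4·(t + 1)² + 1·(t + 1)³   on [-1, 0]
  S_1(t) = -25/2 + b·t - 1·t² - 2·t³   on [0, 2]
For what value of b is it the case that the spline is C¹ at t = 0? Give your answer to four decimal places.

-6.5000

S_0'(t) = -3/2 - 8·(t + 1) + 3·(t + 1)², so S_0'(0) = -13/2. On the right, S_1'(0) = b, so b = -13/2.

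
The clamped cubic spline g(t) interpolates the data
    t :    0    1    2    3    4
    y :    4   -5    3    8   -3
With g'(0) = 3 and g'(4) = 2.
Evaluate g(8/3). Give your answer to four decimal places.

8.8889

Let m_i = g''(x_i). Step sizes h_i = 1, 1, 1, 1; slopes of the chords Δ_i = (y_(i+1) - y_i)/h_i = -9, 8, 5, -11.
  1·m_0 + 4·m_1 + 1·m_2 = 6(Δ_1 - Δ_0) = 102
  1·m_1 + 4·m_2 + 1·m_3 = 6(Δ_2 - Δ_1) = -18
  1·m_2 + 4·m_3 + 1·m_4 = 6(Δ_3 - Δ_2) = -96
Clamped end conditions give two more equations: 2h_0·m_0 + h_0·m_1 = 6(Δ_0 - g'(0)) = -72 and h_3·m_3 + 2h_3·m_4 = 6(g'(4) - Δ_3) = 78.
Solving: m_0 = -113/2, m_1 = 41, m_2 = -11/2, m_3 = -37, m_4 = 115/2.
On [2, 3], g(t) = 3 + 13·(t - 2) - 11/4·(t - 2)² - 21/4·(t - 2)³.
With (t - 2) = 2/3: g(8/3) = 80/9.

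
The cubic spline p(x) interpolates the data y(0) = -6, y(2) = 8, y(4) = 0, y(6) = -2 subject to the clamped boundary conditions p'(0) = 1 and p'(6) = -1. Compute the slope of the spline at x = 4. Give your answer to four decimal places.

Put m_i = p'' at the i-th knot. Here h = (2, 2, 2) and Δ = (7, -4, -1), so the interior equations h_(i-1)·m_(i-1) + 2(h_(i-1)+h_i)·m_i + h_i·m_(i+1) = 6(Δ_i − Δ_(i-1)) read
  2·m_0 + 8·m_1 + 2·m_2 = 6(Δ_1 - Δ_0) = -66
  2·m_1 + 8·m_2 + 2·m_3 = 6(Δ_2 - Δ_1) = 18
Clamped end conditions give two more equations: 2h_0·m_0 + h_0·m_1 = 6(Δ_0 - p'(0)) = 36 and h_2·m_2 + 2h_2·m_3 = 6(p'(6) - Δ_2) = 0.
Solving the tridiagonal system: m_0 = 239/15, m_1 = -208/15, m_2 = 98/15, m_3 = -49/15.
On [4, 6], p'(x) = b_2 + 2c_2·(x - 4) + 3d_2·(x - 4)² with b_2 = Δ_2 - h_2(2m_2 + m_3)/6 = -64/15, c_2 = m_2/2 = 49/15, d_2 = (m_3 - m_2)/(6h_2) = -49/60. So p'(4) = -64/15.

-4.2667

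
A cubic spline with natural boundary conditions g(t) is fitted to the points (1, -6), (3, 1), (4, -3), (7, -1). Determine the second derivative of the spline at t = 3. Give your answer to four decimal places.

-8.2553

Let M_i = g''(x_i). Step sizes h_i = 2, 1, 3; slopes of the chords Δ_i = (y_(i+1) - y_i)/h_i = 7/2, -4, 2/3.
  2·M_0 + 6·M_1 + 1·M_2 = 6(Δ_1 - Δ_0) = -45
  1·M_1 + 8·M_2 + 3·M_3 = 6(Δ_2 - Δ_1) = 28
Natural end conditions: M_0 = M_3 = 0.
Forward elimination and back-substitution give M_0 = 0, M_1 = -388/47, M_2 = 213/47, M_3 = 0.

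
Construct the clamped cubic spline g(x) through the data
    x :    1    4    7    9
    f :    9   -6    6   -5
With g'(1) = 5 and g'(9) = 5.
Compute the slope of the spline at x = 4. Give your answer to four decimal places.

With σ_i denoting the second derivative at x_i, h_i = 3, 3, 2, and Δ_i = (y_(i+1) − y_i)/h_i = -5, 4, -11/2:
  3·σ_0 + 12·σ_1 + 3·σ_2 = 6(Δ_1 - Δ_0) = 54
  3·σ_1 + 10·σ_2 + 2·σ_3 = 6(Δ_2 - Δ_1) = -57
Clamped end conditions give two more equations: 2h_0·σ_0 + h_0·σ_1 = 6(Δ_0 - g'(1)) = -60 and h_2·σ_2 + 2h_2·σ_3 = 6(g'(9) - Δ_2) = 63.
Solving: σ_0 = -607/38, σ_1 = 227/19, σ_2 = -525/38, σ_3 = 861/38.
On [4, 7], g'(x) = b_1 + 2c_1·(x - 4) + 3d_1·(x - 4)² with b_1 = Δ_1 - h_1(2σ_1 + σ_2)/6 = -79/76, c_1 = σ_1/2 = 227/38, d_1 = (σ_2 - σ_1)/(6h_1) = -979/684. So g'(4) = -79/76.

-1.0395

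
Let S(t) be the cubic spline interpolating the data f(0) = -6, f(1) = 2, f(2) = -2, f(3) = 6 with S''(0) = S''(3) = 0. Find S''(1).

With σ_i denoting the second derivative at x_i, h_i = 1, 1, 1, and Δ_i = (y_(i+1) − y_i)/h_i = 8, -4, 8:
  1·σ_0 + 4·σ_1 + 1·σ_2 = 6(Δ_1 - Δ_0) = -72
  1·σ_1 + 4·σ_2 + 1·σ_3 = 6(Δ_2 - Δ_1) = 72
Natural end conditions: σ_0 = σ_3 = 0.
Forward elimination and back-substitution give σ_0 = 0, σ_1 = -24, σ_2 = 24, σ_3 = 0.

-24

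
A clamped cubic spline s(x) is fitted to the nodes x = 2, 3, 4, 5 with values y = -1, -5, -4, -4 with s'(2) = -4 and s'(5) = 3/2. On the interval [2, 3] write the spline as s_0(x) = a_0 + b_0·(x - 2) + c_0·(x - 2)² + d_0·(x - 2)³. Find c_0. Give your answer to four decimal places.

-2.5667

Put M_i = s'' at the i-th knot. Here h = (1, 1, 1) and Δ = (-4, 1, 0), so the interior equations h_(i-1)·M_(i-1) + 2(h_(i-1)+h_i)·M_i + h_i·M_(i+1) = 6(Δ_i − Δ_(i-1)) read
  1·M_0 + 4·M_1 + 1·M_2 = 6(Δ_1 - Δ_0) = 30
  1·M_1 + 4·M_2 + 1·M_3 = 6(Δ_2 - Δ_1) = -6
Clamped end conditions give two more equations: 2h_0·M_0 + h_0·M_1 = 6(Δ_0 - s'(2)) = 0 and h_2·M_2 + 2h_2·M_3 = 6(s'(5) - Δ_2) = 9.
Forward elimination and back-substitution give M_0 = -77/15, M_1 = 154/15, M_2 = -89/15, M_3 = 112/15.
On [2, 3], with s_0(x) = a_0 + b_0·(x - 2) + c_0·(x - 2)² + d_0·(x - 2)³: c_0 = M_0/2 = -77/30, d_0 = (M_1 - M_0)/(6h_0) = 77/30, b_0 = Δ_0 - h_0(2M_0 + M_1)/6 = -4.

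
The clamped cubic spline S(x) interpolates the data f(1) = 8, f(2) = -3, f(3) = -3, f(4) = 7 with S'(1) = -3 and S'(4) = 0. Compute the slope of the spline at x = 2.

-10

Write σ_i for S''(x_i). With h_i = 1, 1, 1 and divided differences Δ_i = -11, 0, 10, the continuity of S' gives the tridiagonal system
  1·σ_0 + 4·σ_1 + 1·σ_2 = 6(Δ_1 - Δ_0) = 66
  1·σ_1 + 4·σ_2 + 1·σ_3 = 6(Δ_2 - Δ_1) = 60
Clamped end conditions give two more equations: 2h_0·σ_0 + h_0·σ_1 = 6(Δ_0 - S'(1)) = -48 and h_2·σ_2 + 2h_2·σ_3 = 6(S'(4) - Δ_2) = -60.
Hence σ_0 = -34, σ_1 = 20, σ_2 = 20, σ_3 = -40.
On [2, 3], S'(x) = b_1 + 2c_1·(x - 2) + 3d_1·(x - 2)² with b_1 = Δ_1 - h_1(2σ_1 + σ_2)/6 = -10, c_1 = σ_1/2 = 10, d_1 = (σ_2 - σ_1)/(6h_1) = 0. So S'(2) = -10.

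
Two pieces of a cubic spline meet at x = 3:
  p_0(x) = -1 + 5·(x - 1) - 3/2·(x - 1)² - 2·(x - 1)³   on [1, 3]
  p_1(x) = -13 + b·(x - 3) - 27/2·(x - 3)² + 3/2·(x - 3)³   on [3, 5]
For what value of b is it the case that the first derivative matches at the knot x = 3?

p_0'(x) = 5 - 3·(x - 1) - 6·(x - 1)², so p_0'(3) = -25. On the right, p_1'(3) = b, so b = -25.

-25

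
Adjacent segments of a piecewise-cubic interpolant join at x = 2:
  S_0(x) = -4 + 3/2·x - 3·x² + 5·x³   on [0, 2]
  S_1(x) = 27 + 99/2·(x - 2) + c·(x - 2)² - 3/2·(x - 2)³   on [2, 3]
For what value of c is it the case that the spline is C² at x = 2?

27

S_0''(x) = -6 + 30·x, so S_0''(2) = 54. On the right, S_1''(2) = 2c, so c = 27.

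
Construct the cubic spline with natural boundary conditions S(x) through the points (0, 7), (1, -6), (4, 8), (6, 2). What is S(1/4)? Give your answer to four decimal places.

Put σ_i = S'' at the i-th knot. Here h = (1, 3, 2) and Δ = (-13, 14/3, -3), so the interior equations h_(i-1)·σ_(i-1) + 2(h_(i-1)+h_i)·σ_i + h_i·σ_(i+1) = 6(Δ_i − Δ_(i-1)) read
  1·σ_0 + 8·σ_1 + 3·σ_2 = 6(Δ_1 - Δ_0) = 106
  3·σ_1 + 10·σ_2 + 2·σ_3 = 6(Δ_2 - Δ_1) = -46
Natural end conditions: σ_0 = σ_3 = 0.
Solving: σ_0 = 0, σ_1 = 1198/71, σ_2 = -686/71, σ_3 = 0.
On [0, 1], S(x) = 7 - 3368/213·x + 0·x² + 599/213·x³.
With x = 1/4: S(1/4) = 14045/4544.

3.0909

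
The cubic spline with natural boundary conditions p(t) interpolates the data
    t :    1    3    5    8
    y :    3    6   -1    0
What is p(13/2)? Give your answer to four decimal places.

Let m_i = p''(x_i). Step sizes h_i = 2, 2, 3; slopes of the chords Δ_i = (y_(i+1) - y_i)/h_i = 3/2, -7/2, 1/3.
  2·m_0 + 8·m_1 + 2·m_2 = 6(Δ_1 - Δ_0) = -30
  2·m_1 + 10·m_2 + 3·m_3 = 6(Δ_2 - Δ_1) = 23
Natural end conditions: m_0 = m_3 = 0.
Hence m_0 = 0, m_1 = -173/38, m_2 = 61/19, m_3 = 0.
On [5, 8], p(t) = -1 - 164/57·(t - 5) + 61/38·(t - 5)² - 61/342·(t - 5)³.
With (t - 5) = 3/2: p(13/2) = -701/304.

-2.3059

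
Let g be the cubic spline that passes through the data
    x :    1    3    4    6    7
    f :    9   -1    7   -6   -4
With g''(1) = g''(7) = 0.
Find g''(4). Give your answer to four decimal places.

-22.6452

Let M_i = g''(x_i). Step sizes h_i = 2, 1, 2, 1; slopes of the chords Δ_i = (y_(i+1) - y_i)/h_i = -5, 8, -13/2, 2.
  2·M_0 + 6·M_1 + 1·M_2 = 6(Δ_1 - Δ_0) = 78
  1·M_1 + 6·M_2 + 2·M_3 = 6(Δ_2 - Δ_1) = -87
  2·M_2 + 6·M_3 + 1·M_4 = 6(Δ_3 - Δ_2) = 51
Natural end conditions: M_0 = M_4 = 0.
Forward elimination and back-substitution give M_0 = 0, M_1 = 520/31, M_2 = -702/31, M_3 = 995/62, M_4 = 0.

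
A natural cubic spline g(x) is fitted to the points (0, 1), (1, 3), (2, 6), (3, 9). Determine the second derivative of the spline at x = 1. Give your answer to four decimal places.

1.6000

Write M_i for g''(x_i). With h_i = 1, 1, 1 and divided differences Δ_i = 2, 3, 3, the continuity of g' gives the tridiagonal system
  1·M_0 + 4·M_1 + 1·M_2 = 6(Δ_1 - Δ_0) = 6
  1·M_1 + 4·M_2 + 1·M_3 = 6(Δ_2 - Δ_1) = 0
Natural end conditions: M_0 = M_3 = 0.
Solving: M_0 = 0, M_1 = 8/5, M_2 = -2/5, M_3 = 0.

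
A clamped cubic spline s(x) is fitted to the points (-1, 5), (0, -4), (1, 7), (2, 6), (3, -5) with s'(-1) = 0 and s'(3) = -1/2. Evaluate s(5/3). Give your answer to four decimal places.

Put M_i = s'' at the i-th knot. Here h = (1, 1, 1, 1) and Δ = (-9, 11, -1, -11), so the interior equations h_(i-1)·M_(i-1) + 2(h_(i-1)+h_i)·M_i + h_i·M_(i+1) = 6(Δ_i − Δ_(i-1)) read
  1·M_0 + 4·M_1 + 1·M_2 = 6(Δ_1 - Δ_0) = 120
  1·M_1 + 4·M_2 + 1·M_3 = 6(Δ_2 - Δ_1) = -72
  1·M_2 + 4·M_3 + 1·M_4 = 6(Δ_3 - Δ_2) = -60
Clamped end conditions give two more equations: 2h_0·M_0 + h_0·M_1 = 6(Δ_0 - s'(-1)) = -54 and h_3·M_3 + 2h_3·M_4 = 6(s'(3) - Δ_3) = 63.
Solving the tridiagonal system: M_0 = -2893/56, M_1 = 1381/28, M_2 = -205/8, M_3 = -527/28, M_4 = 2291/56.
On [1, 2], s(x) = 7 + 299/28·(x - 1) - 205/16·(x - 1)² + 127/112·(x - 1)³.
With (x - 1) = 2/3: s(5/3) = 6623/756.

8.7606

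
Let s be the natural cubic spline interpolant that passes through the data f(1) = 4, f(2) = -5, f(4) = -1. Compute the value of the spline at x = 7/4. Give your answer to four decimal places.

Put σ_i = s'' at the i-th knot. Here h = (1, 2) and Δ = (-9, 2), so the interior equations h_(i-1)·σ_(i-1) + 2(h_(i-1)+h_i)·σ_i + h_i·σ_(i+1) = 6(Δ_i − Δ_(i-1)) read
  1·σ_0 + 6·σ_1 + 2·σ_2 = 6(Δ_1 - Δ_0) = 66
Natural end conditions: σ_0 = σ_2 = 0.
Solving the tridiagonal system: σ_0 = 0, σ_1 = 11, σ_2 = 0.
On [1, 2], s(x) = 4 - 65/6·(x - 1) + 0·(x - 1)² + 11/6·(x - 1)³.
With (x - 1) = 3/4: s(7/4) = -429/128.

-3.3516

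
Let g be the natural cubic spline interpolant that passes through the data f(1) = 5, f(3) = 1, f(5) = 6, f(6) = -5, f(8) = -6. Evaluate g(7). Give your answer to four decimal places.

With m_i denoting the second derivative at x_i, h_i = 2, 2, 1, 2, and Δ_i = (y_(i+1) − y_i)/h_i = -2, 5/2, -11, -1/2:
  2·m_0 + 8·m_1 + 2·m_2 = 6(Δ_1 - Δ_0) = 27
  2·m_1 + 6·m_2 + 1·m_3 = 6(Δ_2 - Δ_1) = -81
  1·m_2 + 6·m_3 + 2·m_4 = 6(Δ_3 - Δ_2) = 63
Natural end conditions: m_0 = m_4 = 0.
Forward elimination and back-substitution give m_0 = 0, m_1 = 2043/256, m_2 = -1179/64, m_3 = 1737/128, m_4 = 0.
On [6, 8], g(x) = -5 - 611/64·(x - 6) + 1737/256·(x - 6)² - 579/512·(x - 6)³.
With (x - 6) = 1: g(7) = -4553/512.

-8.8926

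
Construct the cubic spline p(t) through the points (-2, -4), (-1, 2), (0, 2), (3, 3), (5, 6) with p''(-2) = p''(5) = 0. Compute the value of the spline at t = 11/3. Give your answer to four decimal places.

Put M_i = p'' at the i-th knot. Here h = (1, 1, 3, 2) and Δ = (6, 0, 1/3, 3/2), so the interior equations h_(i-1)·M_(i-1) + 2(h_(i-1)+h_i)·M_i + h_i·M_(i+1) = 6(Δ_i − Δ_(i-1)) read
  1·M_0 + 4·M_1 + 1·M_2 = 6(Δ_1 - Δ_0) = -36
  1·M_1 + 8·M_2 + 3·M_3 = 6(Δ_2 - Δ_1) = 2
  3·M_2 + 10·M_3 + 2·M_4 = 6(Δ_3 - Δ_2) = 7
Natural end conditions: M_0 = M_4 = 0.
Forward elimination and back-substitution give M_0 = 0, M_1 = -2555/274, M_2 = 178/137, M_3 = 85/274, M_4 = 0.
On [3, 5], p(t) = 3 + 1063/822·(t - 3) + 85/548·(t - 3)² - 85/3288·(t - 3)³.
With (t - 3) = 2/3: p(11/3) = 43538/11097.

3.9234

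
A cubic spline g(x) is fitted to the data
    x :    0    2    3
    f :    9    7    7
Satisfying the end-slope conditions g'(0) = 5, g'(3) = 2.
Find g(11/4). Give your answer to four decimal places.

Let M_i = g''(x_i). Step sizes h_i = 2, 1; slopes of the chords Δ_i = (y_(i+1) - y_i)/h_i = -1, 0.
  2·M_0 + 6·M_1 + 1·M_2 = 6(Δ_1 - Δ_0) = 6
Clamped end conditions give two more equations: 2h_0·M_0 + h_0·M_1 = 6(Δ_0 - g'(0)) = -36 and h_1·M_1 + 2h_1·M_2 = 6(g'(3) - Δ_1) = 12.
Solving the tridiagonal system: M_0 = -11, M_1 = 4, M_2 = 4.
On [2, 3], g(x) = 7 - 2·(x - 2) + 2·(x - 2)² + 0·(x - 2)³.
With (x - 2) = 3/4: g(11/4) = 53/8.

6.6250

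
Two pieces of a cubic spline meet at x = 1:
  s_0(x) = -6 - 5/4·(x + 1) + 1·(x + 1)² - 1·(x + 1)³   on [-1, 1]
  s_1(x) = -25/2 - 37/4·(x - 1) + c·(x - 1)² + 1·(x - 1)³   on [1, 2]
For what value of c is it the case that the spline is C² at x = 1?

-5

s_0''(x) = 2 - 6·(x + 1), so s_0''(1) = -10. On the right, s_1''(1) = 2c, so c = -5.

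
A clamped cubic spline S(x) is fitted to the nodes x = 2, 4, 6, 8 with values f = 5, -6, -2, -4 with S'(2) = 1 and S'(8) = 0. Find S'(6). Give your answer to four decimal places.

1.5667

Put m_i = S'' at the i-th knot. Here h = (2, 2, 2) and Δ = (-11/2, 2, -1), so the interior equations h_(i-1)·m_(i-1) + 2(h_(i-1)+h_i)·m_i + h_i·m_(i+1) = 6(Δ_i − Δ_(i-1)) read
  2·m_0 + 8·m_1 + 2·m_2 = 6(Δ_1 - Δ_0) = 45
  2·m_1 + 8·m_2 + 2·m_3 = 6(Δ_2 - Δ_1) = -18
Clamped end conditions give two more equations: 2h_0·m_0 + h_0·m_1 = 6(Δ_0 - S'(2)) = -39 and h_2·m_2 + 2h_2·m_3 = 6(S'(8) - Δ_2) = 6.
Solving: m_0 = -457/30, m_1 = 329/30, m_2 = -92/15, m_3 = 137/30.
On [6, 8], S'(x) = b_2 + 2c_2·(x - 6) + 3d_2·(x - 6)² with b_2 = Δ_2 - h_2(2m_2 + m_3)/6 = 47/30, c_2 = m_2/2 = -46/15, d_2 = (m_3 - m_2)/(6h_2) = 107/120. So S'(6) = 47/30.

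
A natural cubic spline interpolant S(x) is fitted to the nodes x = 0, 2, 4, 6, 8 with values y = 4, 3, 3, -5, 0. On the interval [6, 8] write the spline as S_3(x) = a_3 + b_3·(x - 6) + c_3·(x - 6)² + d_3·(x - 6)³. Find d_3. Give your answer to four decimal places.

-0.5089

Let σ_i = S''(x_i). Step sizes h_i = 2, 2, 2, 2; slopes of the chords Δ_i = (y_(i+1) - y_i)/h_i = -1/2, 0, -4, 5/2.
  2·σ_0 + 8·σ_1 + 2·σ_2 = 6(Δ_1 - Δ_0) = 3
  2·σ_1 + 8·σ_2 + 2·σ_3 = 6(Δ_2 - Δ_1) = -24
  2·σ_2 + 8·σ_3 + 2·σ_4 = 6(Δ_3 - Δ_2) = 39
Natural end conditions: σ_0 = σ_4 = 0.
Forward elimination and back-substitution give σ_0 = 0, σ_1 = 45/28, σ_2 = -69/14, σ_3 = 171/28, σ_4 = 0.
On [6, 8], with S_3(x) = a_3 + b_3·(x - 6) + c_3·(x - 6)² + d_3·(x - 6)³: c_3 = σ_3/2 = 171/56, d_3 = (σ_4 - σ_3)/(6h_3) = -57/112, b_3 = Δ_3 - h_3(2σ_3 + σ_4)/6 = -11/7.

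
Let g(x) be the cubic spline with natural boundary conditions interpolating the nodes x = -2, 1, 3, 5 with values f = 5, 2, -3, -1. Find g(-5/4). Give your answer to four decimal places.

Write m_i for g''(x_i). With h_i = 3, 2, 2 and divided differences Δ_i = -1, -5/2, 1, the continuity of g' gives the tridiagonal system
  3·m_0 + 10·m_1 + 2·m_2 = 6(Δ_1 - Δ_0) = -9
  2·m_1 + 8·m_2 + 2·m_3 = 6(Δ_2 - Δ_1) = 21
Natural end conditions: m_0 = m_3 = 0.
Solving: m_0 = 0, m_1 = -3/2, m_2 = 3, m_3 = 0.
On [-2, 1], g(x) = 5 - 1/4·(x + 2) + 0·(x + 2)² - 1/12·(x + 2)³.
With (x + 2) = 3/4: g(-5/4) = 1223/256.

4.7773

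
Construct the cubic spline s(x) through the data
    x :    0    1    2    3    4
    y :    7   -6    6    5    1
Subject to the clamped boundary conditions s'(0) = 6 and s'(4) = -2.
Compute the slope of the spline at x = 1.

Let M_i = s''(x_i). Step sizes h_i = 1, 1, 1, 1; slopes of the chords Δ_i = (y_(i+1) - y_i)/h_i = -13, 12, -1, -4.
  1·M_0 + 4·M_1 + 1·M_2 = 6(Δ_1 - Δ_0) = 150
  1·M_1 + 4·M_2 + 1·M_3 = 6(Δ_2 - Δ_1) = -78
  1·M_2 + 4·M_3 + 1·M_4 = 6(Δ_3 - Δ_2) = -18
Clamped end conditions give two more equations: 2h_0·M_0 + h_0·M_1 = 6(Δ_0 - s'(0)) = -114 and h_3·M_3 + 2h_3·M_4 = 6(s'(4) - Δ_3) = 12.
Hence M_0 = -92, M_1 = 70, M_2 = -38, M_3 = 4, M_4 = 4.
On [1, 2], s'(x) = b_1 + 2c_1·(x - 1) + 3d_1·(x - 1)² with b_1 = Δ_1 - h_1(2M_1 + M_2)/6 = -5, c_1 = M_1/2 = 35, d_1 = (M_2 - M_1)/(6h_1) = -18. So s'(1) = -5.

-5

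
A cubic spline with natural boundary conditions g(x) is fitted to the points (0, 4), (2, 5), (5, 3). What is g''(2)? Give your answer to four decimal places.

Write M_i for g''(x_i). With h_i = 2, 3 and divided differences Δ_i = 1/2, -2/3, the continuity of g' gives the tridiagonal system
  2·M_0 + 10·M_1 + 3·M_2 = 6(Δ_1 - Δ_0) = -7
Natural end conditions: M_0 = M_2 = 0.
Hence M_0 = 0, M_1 = -7/10, M_2 = 0.

-0.7000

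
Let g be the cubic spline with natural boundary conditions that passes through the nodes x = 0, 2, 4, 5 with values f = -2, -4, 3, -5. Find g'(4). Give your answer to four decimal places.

-3.4091

Let m_i = g''(x_i). Step sizes h_i = 2, 2, 1; slopes of the chords Δ_i = (y_(i+1) - y_i)/h_i = -1, 7/2, -8.
  2·m_0 + 8·m_1 + 2·m_2 = 6(Δ_1 - Δ_0) = 27
  2·m_1 + 6·m_2 + 1·m_3 = 6(Δ_2 - Δ_1) = -69
Natural end conditions: m_0 = m_3 = 0.
Hence m_0 = 0, m_1 = 75/11, m_2 = -303/22, m_3 = 0.
On [4, 5], g'(x) = b_2 + 2c_2·(x - 4) + 3d_2·(x - 4)² with b_2 = Δ_2 - h_2(2m_2 + m_3)/6 = -75/22, c_2 = m_2/2 = -303/44, d_2 = (m_3 - m_2)/(6h_2) = 101/44. So g'(4) = -75/22.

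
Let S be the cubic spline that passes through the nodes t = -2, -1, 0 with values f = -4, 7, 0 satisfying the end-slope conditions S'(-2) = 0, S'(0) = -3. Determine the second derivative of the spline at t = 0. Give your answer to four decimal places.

37.5000

Put m_i = S'' at the i-th knot. Here h = (1, 1) and Δ = (11, -7), so the interior equations h_(i-1)·m_(i-1) + 2(h_(i-1)+h_i)·m_i + h_i·m_(i+1) = 6(Δ_i − Δ_(i-1)) read
  1·m_0 + 4·m_1 + 1·m_2 = 6(Δ_1 - Δ_0) = -108
Clamped end conditions give two more equations: 2h_0·m_0 + h_0·m_1 = 6(Δ_0 - S'(-2)) = 66 and h_1·m_1 + 2h_1·m_2 = 6(S'(0) - Δ_1) = 24.
Hence m_0 = 117/2, m_1 = -51, m_2 = 75/2.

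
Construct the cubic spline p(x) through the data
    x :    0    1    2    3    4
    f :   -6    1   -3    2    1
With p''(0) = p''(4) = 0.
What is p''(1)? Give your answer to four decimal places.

-22.1786

Let σ_i = p''(x_i). Step sizes h_i = 1, 1, 1, 1; slopes of the chords Δ_i = (y_(i+1) - y_i)/h_i = 7, -4, 5, -1.
  1·σ_0 + 4·σ_1 + 1·σ_2 = 6(Δ_1 - Δ_0) = -66
  1·σ_1 + 4·σ_2 + 1·σ_3 = 6(Δ_2 - Δ_1) = 54
  1·σ_2 + 4·σ_3 + 1·σ_4 = 6(Δ_3 - Δ_2) = -36
Natural end conditions: σ_0 = σ_4 = 0.
Solving: σ_0 = 0, σ_1 = -621/28, σ_2 = 159/7, σ_3 = -411/28, σ_4 = 0.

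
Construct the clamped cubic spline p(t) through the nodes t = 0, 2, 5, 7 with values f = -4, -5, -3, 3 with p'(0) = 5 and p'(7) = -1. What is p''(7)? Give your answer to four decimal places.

-7.1354

Write σ_i for p''(x_i). With h_i = 2, 3, 2 and divided differences Δ_i = -1/2, 2/3, 3, the continuity of p' gives the tridiagonal system
  2·σ_0 + 10·σ_1 + 3·σ_2 = 6(Δ_1 - Δ_0) = 7
  3·σ_1 + 10·σ_2 + 2·σ_3 = 6(Δ_2 - Δ_1) = 14
Clamped end conditions give two more equations: 2h_0·σ_0 + h_0·σ_1 = 6(Δ_0 - p'(0)) = -33 and h_2·σ_2 + 2h_2·σ_3 = 6(p'(7) - Δ_2) = -24.
Forward elimination and back-substitution give σ_0 = -881/96, σ_1 = 89/48, σ_2 = 109/48, σ_3 = -685/96.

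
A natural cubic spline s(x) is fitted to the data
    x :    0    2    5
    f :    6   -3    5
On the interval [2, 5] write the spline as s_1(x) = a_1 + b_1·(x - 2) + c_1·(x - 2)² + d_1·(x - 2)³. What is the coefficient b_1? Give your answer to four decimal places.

Write m_i for s''(x_i). With h_i = 2, 3 and divided differences Δ_i = -9/2, 8/3, the continuity of s' gives the tridiagonal system
  2·m_0 + 10·m_1 + 3·m_2 = 6(Δ_1 - Δ_0) = 43
Natural end conditions: m_0 = m_2 = 0.
Forward elimination and back-substitution give m_0 = 0, m_1 = 43/10, m_2 = 0.
On [2, 5], with s_1(x) = a_1 + b_1·(x - 2) + c_1·(x - 2)² + d_1·(x - 2)³: c_1 = m_1/2 = 43/20, d_1 = (m_2 - m_1)/(6h_1) = -43/180, b_1 = Δ_1 - h_1(2m_1 + m_2)/6 = -49/30.

-1.6333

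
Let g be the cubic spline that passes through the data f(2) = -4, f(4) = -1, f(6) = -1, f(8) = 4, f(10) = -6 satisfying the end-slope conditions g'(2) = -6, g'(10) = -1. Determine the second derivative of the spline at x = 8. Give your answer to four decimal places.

-9.8214

With M_i denoting the second derivative at x_i, h_i = 2, 2, 2, 2, and Δ_i = (y_(i+1) − y_i)/h_i = 3/2, 0, 5/2, -5:
  2·M_0 + 8·M_1 + 2·M_2 = 6(Δ_1 - Δ_0) = -9
  2·M_1 + 8·M_2 + 2·M_3 = 6(Δ_2 - Δ_1) = 15
  2·M_2 + 8·M_3 + 2·M_4 = 6(Δ_3 - Δ_2) = -45
Clamped end conditions give two more equations: 2h_0·M_0 + h_0·M_1 = 6(Δ_0 - g'(2)) = 45 and h_3·M_3 + 2h_3·M_4 = 6(g'(10) - Δ_3) = 24.
Hence M_0 = 803/56, M_1 = -173/28, M_2 = 47/8, M_3 = -275/28, M_4 = 611/56.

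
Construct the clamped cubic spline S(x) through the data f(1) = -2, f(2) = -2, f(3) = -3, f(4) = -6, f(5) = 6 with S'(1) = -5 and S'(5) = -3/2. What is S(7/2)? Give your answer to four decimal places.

With m_i denoting the second derivative at x_i, h_i = 1, 1, 1, 1, and Δ_i = (y_(i+1) − y_i)/h_i = 0, -1, -3, 12:
  1·m_0 + 4·m_1 + 1·m_2 = 6(Δ_1 - Δ_0) = -6
  1·m_1 + 4·m_2 + 1·m_3 = 6(Δ_2 - Δ_1) = -12
  1·m_2 + 4·m_3 + 1·m_4 = 6(Δ_3 - Δ_2) = 90
Clamped end conditions give two more equations: 2h_0·m_0 + h_0·m_1 = 6(Δ_0 - S'(1)) = 30 and h_3·m_3 + 2h_3·m_4 = 6(S'(5) - Δ_3) = -81.
Hence m_0 = 907/56, m_1 = -67/28, m_2 = -101/8, m_3 = 1145/28, m_4 = -3413/56.
On [3, 4], S(x) = -3 - 157/28·(x - 3) - 101/16·(x - 3)² + 999/112·(x - 3)³.
With (x - 3) = 1/2: S(7/2) = -5615/896.

-6.2667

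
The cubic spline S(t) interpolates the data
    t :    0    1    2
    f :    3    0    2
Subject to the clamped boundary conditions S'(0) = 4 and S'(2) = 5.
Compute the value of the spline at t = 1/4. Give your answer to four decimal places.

Write m_i for S''(x_i). With h_i = 1, 1 and divided differences Δ_i = -3, 2, the continuity of S' gives the tridiagonal system
  1·m_0 + 4·m_1 + 1·m_2 = 6(Δ_1 - Δ_0) = 30
Clamped end conditions give two more equations: 2h_0·m_0 + h_0·m_1 = 6(Δ_0 - S'(0)) = -42 and h_1·m_1 + 2h_1·m_2 = 6(S'(2) - Δ_1) = 18.
Forward elimination and back-substitution give m_0 = -28, m_1 = 14, m_2 = 2.
On [0, 1], S(t) = 3 + 4·t - 14·t² + 7·t³.
With t = 1/4: S(1/4) = 207/64.

3.2344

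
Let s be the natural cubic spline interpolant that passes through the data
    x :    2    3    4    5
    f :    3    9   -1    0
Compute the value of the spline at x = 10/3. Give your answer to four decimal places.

Write M_i for s''(x_i). With h_i = 1, 1, 1 and divided differences Δ_i = 6, -10, 1, the continuity of s' gives the tridiagonal system
  1·M_0 + 4·M_1 + 1·M_2 = 6(Δ_1 - Δ_0) = -96
  1·M_1 + 4·M_2 + 1·M_3 = 6(Δ_2 - Δ_1) = 66
Natural end conditions: M_0 = M_3 = 0.
Solving: M_0 = 0, M_1 = -30, M_2 = 24, M_3 = 0.
On [3, 4], s(x) = 9 - 4·(x - 3) - 15·(x - 3)² + 9·(x - 3)³.
With (x - 3) = 1/3: s(10/3) = 19/3.

6.3333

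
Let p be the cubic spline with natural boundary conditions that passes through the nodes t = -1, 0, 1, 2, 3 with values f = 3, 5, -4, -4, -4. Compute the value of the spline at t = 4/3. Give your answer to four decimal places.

Write m_i for p''(x_i). With h_i = 1, 1, 1, 1 and divided differences Δ_i = 2, -9, 0, 0, the continuity of p' gives the tridiagonal system
  1·m_0 + 4·m_1 + 1·m_2 = 6(Δ_1 - Δ_0) = -66
  1·m_1 + 4·m_2 + 1·m_3 = 6(Δ_2 - Δ_1) = 54
  1·m_2 + 4·m_3 + 1·m_4 = 6(Δ_3 - Δ_2) = 0
Natural end conditions: m_0 = m_4 = 0.
Solving the tridiagonal system: m_0 = 0, m_1 = -603/28, m_2 = 141/7, m_3 = -141/28, m_4 = 0.
On [1, 2], p(t) = -4 - 47/8·(t - 1) + 141/14·(t - 1)² - 235/56·(t - 1)³.
With (t - 1) = 1/3: p(4/3) = -944/189.

-4.9947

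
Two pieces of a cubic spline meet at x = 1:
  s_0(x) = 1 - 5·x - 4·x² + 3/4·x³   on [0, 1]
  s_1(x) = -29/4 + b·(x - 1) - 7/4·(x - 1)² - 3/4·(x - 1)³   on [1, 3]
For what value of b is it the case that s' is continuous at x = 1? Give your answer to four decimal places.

s_0'(x) = -5 - 8·x + 9/4·x², so s_0'(1) = -43/4. On the right, s_1'(1) = b, so b = -43/4.

-10.7500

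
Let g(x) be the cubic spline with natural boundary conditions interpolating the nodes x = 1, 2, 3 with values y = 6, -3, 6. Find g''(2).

27

Let m_i = g''(x_i). Step sizes h_i = 1, 1; slopes of the chords Δ_i = (y_(i+1) - y_i)/h_i = -9, 9.
  1·m_0 + 4·m_1 + 1·m_2 = 6(Δ_1 - Δ_0) = 108
Natural end conditions: m_0 = m_2 = 0.
Hence m_0 = 0, m_1 = 27, m_2 = 0.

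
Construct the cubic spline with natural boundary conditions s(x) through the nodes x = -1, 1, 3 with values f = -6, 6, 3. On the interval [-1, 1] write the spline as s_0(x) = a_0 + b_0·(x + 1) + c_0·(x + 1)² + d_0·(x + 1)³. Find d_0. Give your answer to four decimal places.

Write m_i for s''(x_i). With h_i = 2, 2 and divided differences Δ_i = 6, -3/2, the continuity of s' gives the tridiagonal system
  2·m_0 + 8·m_1 + 2·m_2 = 6(Δ_1 - Δ_0) = -45
Natural end conditions: m_0 = m_2 = 0.
Solving the tridiagonal system: m_0 = 0, m_1 = -45/8, m_2 = 0.
On [-1, 1], with s_0(x) = a_0 + b_0·(x + 1) + c_0·(x + 1)² + d_0·(x + 1)³: c_0 = m_0/2 = 0, d_0 = (m_1 - m_0)/(6h_0) = -15/32, b_0 = Δ_0 - h_0(2m_0 + m_1)/6 = 63/8.

-0.4688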